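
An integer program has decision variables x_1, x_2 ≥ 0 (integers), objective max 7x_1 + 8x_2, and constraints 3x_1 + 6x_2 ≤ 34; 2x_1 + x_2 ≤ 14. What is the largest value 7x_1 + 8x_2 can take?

59

(x_1,x_2)=(5,3) is feasible, giving 59.
(x_1,x_2)=(6,2) is feasible, giving 58.
The best lattice point is (5,3), giving 59.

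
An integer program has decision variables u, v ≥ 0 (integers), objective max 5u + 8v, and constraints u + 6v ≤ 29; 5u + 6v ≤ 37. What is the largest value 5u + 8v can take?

Relaxing integrality, the LP optimum is 46.00 at (u,v) = (2, 4.5), which is not an integer point.
(u,v)=(2,4): 1·2+6·4=26≤29, 5·2+6·4=34≤37, objective 42.
(u,v)=(3,3): 1·3+6·3=21≤29, 5·3+6·3=33≤37, objective 39.
(u,v)=(1,4): 1·1+6·4=25≤29, 5·1+6·4=29≤37, objective 37.
The best lattice point is (2,4), giving 42.

42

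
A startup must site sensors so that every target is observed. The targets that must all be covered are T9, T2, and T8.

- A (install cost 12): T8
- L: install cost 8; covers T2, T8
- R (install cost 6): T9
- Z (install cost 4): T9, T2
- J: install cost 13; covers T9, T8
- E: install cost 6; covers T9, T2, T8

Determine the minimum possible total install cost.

6

The greedy cost-per-new-target heuristic would pick Z and E for 10, but a cheaper cover exists.
E alone covers T9, T2, T8 — every target.
Total install cost: 6.
No cover costs less than 6.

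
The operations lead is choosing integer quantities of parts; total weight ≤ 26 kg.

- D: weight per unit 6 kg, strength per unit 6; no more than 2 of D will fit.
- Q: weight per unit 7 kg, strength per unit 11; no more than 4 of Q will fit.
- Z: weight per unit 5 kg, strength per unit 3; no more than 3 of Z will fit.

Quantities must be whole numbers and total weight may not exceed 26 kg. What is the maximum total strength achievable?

36

3×Q and 1×Z: weight 26 ≤ 26, strength 3·11 + 1·3 = 36.
2×D and 2×Q: weight 26 ≤ 26, strength 2·6 + 2·11 = 34.
Best is 36.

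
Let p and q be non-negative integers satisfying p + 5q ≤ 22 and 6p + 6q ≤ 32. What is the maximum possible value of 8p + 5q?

(p,q)=(5,0): 1·5+5·0=5≤22, 6·5+6·0=30≤32, objective 40.
(p,q)=(4,1): 1·4+5·1=9≤22, 6·4+6·1=30≤32, objective 37.
(p,q)=(4,0): 1·4+5·0=4≤22, 6·4+6·0=24≤32, objective 32.
The best lattice point is (5,0), giving 40.

40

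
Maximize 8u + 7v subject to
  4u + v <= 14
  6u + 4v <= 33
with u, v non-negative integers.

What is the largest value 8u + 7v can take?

Relaxing integrality, the LP optimum is 57.75 at (u,v) = (0, 8.25), which is not an integer point.
(u,v)=(0,8): 4·0+1·8=8≤14, 6·0+4·8=32≤33, objective 56.
(u,v)=(0,7): 4·0+1·7=7≤14, 6·0+4·7=28≤33, objective 49.
Maximum is 56 at (u,v)=(0,8).

56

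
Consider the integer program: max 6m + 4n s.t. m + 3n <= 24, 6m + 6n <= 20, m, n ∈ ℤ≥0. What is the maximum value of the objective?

18

Relaxing integrality, the LP optimum is 20.00 at (m,n) = (3.33, 0), which is not an integer point.
(m,n)=(3,0) is feasible, giving 18.
(m,n)=(2,1) is feasible, giving 16.
(m,n)=(2,0) is feasible, giving 12.
The best lattice point is (3,0), giving 18.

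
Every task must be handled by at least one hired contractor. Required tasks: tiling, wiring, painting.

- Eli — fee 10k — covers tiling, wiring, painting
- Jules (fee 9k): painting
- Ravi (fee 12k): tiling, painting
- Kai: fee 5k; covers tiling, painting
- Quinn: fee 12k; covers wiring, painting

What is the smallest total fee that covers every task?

10

This is an integer covering problem.
The greedy cost-per-new-task heuristic would pick Kai and Eli for 15, but a cheaper cover exists.
Eli alone covers tiling, wiring, painting — every task.
Total fee: 10.
No cover costs less than 10.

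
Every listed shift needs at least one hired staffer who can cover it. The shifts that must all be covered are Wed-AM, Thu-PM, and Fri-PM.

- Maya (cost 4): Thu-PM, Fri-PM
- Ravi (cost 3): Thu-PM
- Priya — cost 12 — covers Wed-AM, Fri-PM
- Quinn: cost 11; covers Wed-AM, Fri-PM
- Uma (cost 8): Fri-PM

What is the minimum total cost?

Choose Ravi and Quinn: together they cover Wed-AM, Thu-PM, Fri-PM — every shift.
Total cost: 3 + 11 = 14.

14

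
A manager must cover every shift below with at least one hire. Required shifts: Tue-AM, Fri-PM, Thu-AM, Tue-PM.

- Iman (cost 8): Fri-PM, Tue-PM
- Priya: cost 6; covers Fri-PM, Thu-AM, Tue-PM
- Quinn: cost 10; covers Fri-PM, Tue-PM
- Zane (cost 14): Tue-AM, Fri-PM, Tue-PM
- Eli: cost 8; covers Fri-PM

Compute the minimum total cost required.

Choose Priya and Zane: together they cover Tue-AM, Fri-PM, Thu-AM, Tue-PM — every shift.
Total cost: 6 + 14 = 20.

20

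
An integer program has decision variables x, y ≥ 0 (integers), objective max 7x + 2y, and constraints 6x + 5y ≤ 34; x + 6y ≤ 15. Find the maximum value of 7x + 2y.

35

Relaxing integrality, the LP optimum is 39.67 at (x,y) = (5.67, 0), which is not an integer point.
(x,y)=(5,0) is feasible, giving 35.
(x,y)=(4,1) is feasible, giving 30.
No feasible integer point exceeds 35.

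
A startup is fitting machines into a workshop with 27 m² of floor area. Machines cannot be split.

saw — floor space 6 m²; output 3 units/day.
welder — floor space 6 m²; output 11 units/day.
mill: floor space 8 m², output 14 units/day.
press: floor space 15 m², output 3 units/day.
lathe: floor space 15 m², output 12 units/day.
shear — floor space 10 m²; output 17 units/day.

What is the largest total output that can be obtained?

Allowing fractional choices, the relaxed optimum would be about 44.4, but machines are indivisible.
mill + shear: floor space 8 + 10 = 18 ≤ 27, output 14 + 17 = 31.
saw + mill + shear: floor space 6 + 8 + 10 = 24 ≤ 27, output 3 + 14 + 17 = 34.
welder + mill + shear: floor space 6 + 8 + 10 = 24 ≤ 27, output 11 + 14 + 17 = 42.
Best is welder, mill, and shear with total output 42.

42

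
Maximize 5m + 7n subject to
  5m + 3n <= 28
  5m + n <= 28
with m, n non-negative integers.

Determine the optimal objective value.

63

Relaxing integrality, the LP optimum is 65.33 at (m,n) = (0, 9.33), which is not an integer point.
(m,n)=(0,9): 5·0+3·9=27≤28, 5·0+1·9=9≤28, objective 63.
(m,n)=(0,8): 5·0+3·8=24≤28, 5·0+1·8=8≤28, objective 56.
The best lattice point is (0,9), giving 63.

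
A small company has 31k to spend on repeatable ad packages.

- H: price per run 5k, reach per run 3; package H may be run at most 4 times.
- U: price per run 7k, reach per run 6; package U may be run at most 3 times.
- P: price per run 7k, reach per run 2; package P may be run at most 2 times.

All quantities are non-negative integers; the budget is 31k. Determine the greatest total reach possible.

U has the best ratio (6/7); taking only U gives at most 3×6 = 18 (stopped by the supply cap of 3).
Mixing does better — 2×H and 3×U: price 31 ≤ 31, reach 2·3 + 3·6 = 24.

24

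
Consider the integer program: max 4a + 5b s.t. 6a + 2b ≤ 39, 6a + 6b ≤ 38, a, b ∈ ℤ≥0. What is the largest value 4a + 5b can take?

30

(a,b)=(0,6): 6·0+2·6=12≤39, 6·0+6·6=36≤38, objective 30.
(a,b)=(1,5): 6·1+2·5=16≤39, 6·1+6·5=36≤38, objective 29.
(a,b)=(0,5): 6·0+2·5=10≤39, 6·0+6·5=30≤38, objective 25.
No feasible integer point exceeds 30.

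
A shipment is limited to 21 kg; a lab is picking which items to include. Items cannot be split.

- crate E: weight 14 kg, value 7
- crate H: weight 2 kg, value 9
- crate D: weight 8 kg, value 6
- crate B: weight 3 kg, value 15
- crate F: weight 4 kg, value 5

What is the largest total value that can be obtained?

crate H + crate D + crate B + crate F: weight 2 + 8 + 3 + 4 = 17 ≤ 21, value 9 + 6 + 15 + 5 = 35.
crate H + crate D + crate B: weight 2 + 8 + 3 = 13 ≤ 21, value 9 + 6 + 15 = 30.
crate E + crate H + crate B: weight 14 + 2 + 3 = 19 ≤ 21, value 7 + 9 + 15 = 31.
Best is crate H, crate D, crate B, and crate F with total value 35.

35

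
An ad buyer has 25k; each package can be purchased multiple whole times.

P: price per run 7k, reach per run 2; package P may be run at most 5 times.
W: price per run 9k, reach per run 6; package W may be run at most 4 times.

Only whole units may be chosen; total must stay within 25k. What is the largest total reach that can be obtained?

W has the best ratio (6/9); taking only W gives at most 2×6 = 12 (stopped by the price limit).
Mixing does better — 1×P and 2×W: price 25 ≤ 25, reach 1·2 + 2·6 = 14.

14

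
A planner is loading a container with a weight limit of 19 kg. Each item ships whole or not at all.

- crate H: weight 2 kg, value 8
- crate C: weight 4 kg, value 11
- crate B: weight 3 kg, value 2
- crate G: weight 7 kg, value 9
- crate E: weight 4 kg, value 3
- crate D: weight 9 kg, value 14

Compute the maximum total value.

Treat it as a binary knapsack problem.
Allowing fractional choices, the relaxed optimum would be about 38.1, but items are indivisible.
crate H + crate C + crate E + crate D: weight 2 + 4 + 4 + 9 = 19 ≤ 19, value 8 + 11 + 3 + 14 = 36.
crate H + crate C + crate B + crate D: weight 2 + 4 + 3 + 9 = 18 ≤ 19, value 8 + 11 + 2 + 14 = 35.
Best is crate H, crate C, crate E, and crate D with total value 36.

36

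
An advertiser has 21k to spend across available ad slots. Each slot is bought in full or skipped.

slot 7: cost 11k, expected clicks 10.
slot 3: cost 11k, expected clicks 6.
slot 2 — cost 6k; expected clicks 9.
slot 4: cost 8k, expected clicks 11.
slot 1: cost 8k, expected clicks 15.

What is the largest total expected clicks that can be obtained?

26

Allowing fractional choices, the relaxed optimum would be about 33.6, but ad slots are indivisible.
slot 4 + slot 1: cost 8 + 8 = 16 ≤ 21, expected clicks 11 + 15 = 26.
slot 2 + slot 1: cost 6 + 8 = 14 ≤ 21, expected clicks 9 + 15 = 24.
slot 7 + slot 1: cost 11 + 8 = 19 ≤ 21, expected clicks 10 + 15 = 25.
Best is slot 4 and slot 1 with total expected clicks 26.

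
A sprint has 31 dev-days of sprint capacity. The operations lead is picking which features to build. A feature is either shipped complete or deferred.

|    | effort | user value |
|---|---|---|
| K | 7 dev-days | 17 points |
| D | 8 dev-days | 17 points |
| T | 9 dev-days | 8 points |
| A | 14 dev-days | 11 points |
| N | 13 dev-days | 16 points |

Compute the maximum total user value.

This is an integer program with binary decision variables.
Allowing fractional choices, the relaxed optimum would be about 52.7, but features are indivisible.
K + D + A: effort 7 + 8 + 14 = 29 ≤ 31, user value 17 + 17 + 11 = 45.
K + D + N: effort 7 + 8 + 13 = 28 ≤ 31, user value 17 + 17 + 16 = 50.
Best is K, D, and N with total user value 50.

50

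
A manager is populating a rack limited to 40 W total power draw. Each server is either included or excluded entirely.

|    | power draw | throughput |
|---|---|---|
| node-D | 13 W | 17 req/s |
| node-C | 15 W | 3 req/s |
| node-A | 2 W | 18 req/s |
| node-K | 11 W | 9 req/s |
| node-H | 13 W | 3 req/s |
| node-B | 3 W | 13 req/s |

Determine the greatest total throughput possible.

57

This is an integer program with binary decision variables.
Allowing fractional choices, the relaxed optimum would be about 59.5, but servers are indivisible.
node-D + node-A + node-K + node-B: power draw 13 + 2 + 11 + 3 = 29 ≤ 40, throughput 17 + 18 + 9 + 13 = 57.
node-D + node-A + node-H + node-B: power draw 13 + 2 + 13 + 3 = 31 ≤ 40, throughput 17 + 18 + 3 + 13 = 51.
node-D + node-C + node-A + node-B: power draw 13 + 15 + 2 + 3 = 33 ≤ 40, throughput 17 + 3 + 18 + 13 = 51.
Best is node-D, node-A, node-K, and node-B with total throughput 57.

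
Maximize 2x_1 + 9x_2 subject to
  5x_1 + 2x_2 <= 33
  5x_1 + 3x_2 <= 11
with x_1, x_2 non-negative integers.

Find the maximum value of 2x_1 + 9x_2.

The continuous relaxation peaks at (0, 3.67) with value 33.00; rounding to a feasible lattice point costs some objective.
(x_1,x_2)=(0,3): 5·0+2·3=6≤33, 5·0+3·3=9≤11, objective 27.
(x_1,x_2)=(1,2): 5·1+2·2=9≤33, 5·1+3·2=11≤11, objective 20.
(x_1,x_2)=(0,2): 5·0+2·2=4≤33, 5·0+3·2=6≤11, objective 18.
Maximum is 27 at (x_1,x_2)=(0,3).

27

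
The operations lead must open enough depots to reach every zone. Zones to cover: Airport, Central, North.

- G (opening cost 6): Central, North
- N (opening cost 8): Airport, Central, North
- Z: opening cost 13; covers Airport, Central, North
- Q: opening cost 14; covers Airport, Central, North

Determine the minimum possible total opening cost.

8

This is an integer covering problem.
N alone covers Airport, Central, North — every zone.
Total opening cost: 8.
No cover costs less than 8.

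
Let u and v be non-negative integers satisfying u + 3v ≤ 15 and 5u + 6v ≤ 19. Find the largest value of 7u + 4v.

21

Relaxing integrality, the LP optimum is 26.60 at (u,v) = (3.8, 0), which is not an integer point.
(u,v)=(3,0): 1·3+3·0=3≤15, 5·3+6·0=15≤19, objective 21.
(u,v)=(2,1): 1·2+3·1=5≤15, 5·2+6·1=16≤19, objective 18.
No feasible integer point exceeds 21.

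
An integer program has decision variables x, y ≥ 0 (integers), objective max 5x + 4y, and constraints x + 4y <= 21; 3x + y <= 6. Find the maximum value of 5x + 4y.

(x,y)=(0,5): 1·0+4·5=20≤21, 3·0+1·5=5≤6, objective 20.
(x,y)=(0,4): 1·0+4·4=16≤21, 3·0+1·4=4≤6, objective 16.
No feasible integer point exceeds 20.

20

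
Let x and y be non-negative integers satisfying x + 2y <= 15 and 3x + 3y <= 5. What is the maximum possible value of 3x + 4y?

4

Relaxing integrality, the LP optimum is 6.67 at (x,y) = (0, 1.67), which is not an integer point.
(x,y)=(0,1): 1·0+2·1=2≤15, 3·0+3·1=3≤5, objective 4.
(x,y)=(1,0): 1·1+2·0=1≤15, 3·1+3·0=3≤5, objective 3.
(x,y)=(0,0): 1·0+2·0=0≤15, 3·0+3·0=0≤5, objective 0.
Maximum is 4 at (x,y)=(0,1).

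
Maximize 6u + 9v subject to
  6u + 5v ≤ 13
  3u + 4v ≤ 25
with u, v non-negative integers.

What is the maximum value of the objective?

The continuous relaxation peaks at (0, 2.6) with value 23.40; rounding to a feasible lattice point costs some objective.
(u,v)=(0,2): 6·0+5·2=10≤13, 3·0+4·2=8≤25, objective 18.
(u,v)=(1,1): 6·1+5·1=11≤13, 3·1+4·1=7≤25, objective 15.
(u,v)=(0,1): 6·0+5·1=5≤13, 3·0+4·1=4≤25, objective 9.
The best lattice point is (0,2), giving 18.

18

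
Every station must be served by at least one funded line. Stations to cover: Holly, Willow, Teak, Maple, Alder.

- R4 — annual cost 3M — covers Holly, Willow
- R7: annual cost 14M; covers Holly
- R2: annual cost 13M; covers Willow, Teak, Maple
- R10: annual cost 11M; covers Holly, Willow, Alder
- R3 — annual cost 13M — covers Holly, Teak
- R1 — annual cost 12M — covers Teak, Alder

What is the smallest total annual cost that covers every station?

This is a weighted set-cover instance.
The greedy cost-per-new-station heuristic would pick R4, R1, and R2 for 28, but a cheaper cover exists.
Choose R2 and R10: together they cover Holly, Willow, Teak, Maple, Alder — every station.
Total annual cost: 13 + 11 = 24.
No cover costs less than 24.

24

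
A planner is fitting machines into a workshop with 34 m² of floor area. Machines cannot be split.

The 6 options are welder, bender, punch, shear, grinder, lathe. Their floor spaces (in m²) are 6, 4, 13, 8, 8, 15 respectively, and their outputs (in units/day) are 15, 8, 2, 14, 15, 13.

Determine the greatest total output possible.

52

Allowing fractional choices, the relaxed optimum would be about 58.9, but machines are indivisible.
welder + bender + shear + grinder: floor space 6 + 4 + 8 + 8 = 26 ≤ 34, output 15 + 8 + 14 + 15 = 52.
welder + bender + grinder + lathe: floor space 6 + 4 + 8 + 15 = 33 ≤ 34, output 15 + 8 + 15 + 13 = 51.
Best is welder, bender, shear, and grinder with total output 52.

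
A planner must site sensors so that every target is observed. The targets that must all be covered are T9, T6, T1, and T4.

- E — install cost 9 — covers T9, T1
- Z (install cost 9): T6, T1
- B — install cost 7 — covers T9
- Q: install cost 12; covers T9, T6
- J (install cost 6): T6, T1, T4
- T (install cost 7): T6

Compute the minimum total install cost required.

This is an integer covering problem.
Choose B and J: together they cover T9, T6, T1, T4 — every target.
Total install cost: 7 + 6 = 13.

13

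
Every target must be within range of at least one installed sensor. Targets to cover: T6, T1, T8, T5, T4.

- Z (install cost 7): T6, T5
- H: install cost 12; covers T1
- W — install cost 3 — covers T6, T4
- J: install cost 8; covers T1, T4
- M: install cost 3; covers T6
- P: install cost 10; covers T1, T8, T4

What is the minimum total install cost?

17

The greedy cost-per-new-target heuristic would pick W, P, and Z for 20, but a cheaper cover exists.
Choose Z and P: together they cover T6, T1, T8, T5, T4 — every target.
Total install cost: 7 + 10 = 17.
No cover costs less than 17.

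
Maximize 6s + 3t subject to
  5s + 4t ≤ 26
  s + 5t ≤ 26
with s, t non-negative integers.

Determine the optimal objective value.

30

The continuous relaxation peaks at (5.2, 0) with value 31.20; rounding to a feasible lattice point costs some objective.
(s,t)=(5,0) is feasible, giving 30.
(s,t)=(4,1) is feasible, giving 27.
Maximum is 30 at (s,t)=(5,0).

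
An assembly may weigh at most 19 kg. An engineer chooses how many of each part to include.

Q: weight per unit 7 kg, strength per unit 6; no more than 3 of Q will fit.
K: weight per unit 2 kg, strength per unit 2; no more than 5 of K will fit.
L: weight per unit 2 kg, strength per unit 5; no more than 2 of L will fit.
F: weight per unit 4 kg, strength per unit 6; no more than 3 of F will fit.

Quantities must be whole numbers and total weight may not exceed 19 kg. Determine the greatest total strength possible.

Take 1×K, 2×L, and 3×F: weight 18 ≤ 19, strength 1·2 + 2·5 + 3·6 = 30.
L has the best ratio (5/2) and is taken to its limit of 2; remaining capacity is filled optimally with the others.

30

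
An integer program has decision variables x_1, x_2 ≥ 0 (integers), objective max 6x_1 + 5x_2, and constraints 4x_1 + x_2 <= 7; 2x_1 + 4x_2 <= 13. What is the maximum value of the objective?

16

Relaxing integrality, the LP optimum is 20.00 at (x_1,x_2) = (1.07, 2.71), which is not an integer point.
(x_1,x_2)=(1,2): 4·1+1·2=6≤7, 2·1+4·2=10≤13, objective 16.
(x_1,x_2)=(0,3): 4·0+1·3=3≤7, 2·0+4·3=12≤13, objective 15.
No feasible integer point exceeds 16.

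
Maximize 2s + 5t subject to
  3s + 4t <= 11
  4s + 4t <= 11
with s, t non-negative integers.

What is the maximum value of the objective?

10

(s,t)=(0,2): 3·0+4·2=8≤11, 4·0+4·2=8≤11, objective 10.
(s,t)=(1,1): 3·1+4·1=7≤11, 4·1+4·1=8≤11, objective 7.
(s,t)=(0,1): 3·0+4·1=4≤11, 4·0+4·1=4≤11, objective 5.
No feasible integer point exceeds 10.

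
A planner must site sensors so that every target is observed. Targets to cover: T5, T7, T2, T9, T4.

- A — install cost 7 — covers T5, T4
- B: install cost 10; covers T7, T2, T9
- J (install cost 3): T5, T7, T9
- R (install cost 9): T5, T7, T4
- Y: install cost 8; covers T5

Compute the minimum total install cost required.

17

The greedy cost-per-new-target heuristic would pick J, A, and B for 20, but a cheaper cover exists.
Choose A and B: together they cover T5, T7, T2, T9, T4 — every target.
Total install cost: 7 + 10 = 17.
No cover costs less than 17.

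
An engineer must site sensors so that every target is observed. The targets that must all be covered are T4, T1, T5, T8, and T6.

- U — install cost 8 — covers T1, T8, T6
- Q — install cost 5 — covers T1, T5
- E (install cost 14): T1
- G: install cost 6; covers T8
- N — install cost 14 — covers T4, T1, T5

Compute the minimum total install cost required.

22

Choose U and N: together they cover T4, T1, T5, T8, T6 — every target.
Total install cost: 8 + 14 = 22.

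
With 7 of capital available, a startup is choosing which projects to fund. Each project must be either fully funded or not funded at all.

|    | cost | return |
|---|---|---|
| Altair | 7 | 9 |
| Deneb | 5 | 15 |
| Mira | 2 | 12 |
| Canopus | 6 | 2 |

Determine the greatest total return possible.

27

Treat it as a binary knapsack problem.
Deneb + Mira: cost 5 + 2 = 7 ≤ 7, return 15 + 12 = 27.
Mira: cost 2 ≤ 7, return 12.
Deneb: cost 5 ≤ 7, return 15.
Best is Deneb and Mira with total return 27.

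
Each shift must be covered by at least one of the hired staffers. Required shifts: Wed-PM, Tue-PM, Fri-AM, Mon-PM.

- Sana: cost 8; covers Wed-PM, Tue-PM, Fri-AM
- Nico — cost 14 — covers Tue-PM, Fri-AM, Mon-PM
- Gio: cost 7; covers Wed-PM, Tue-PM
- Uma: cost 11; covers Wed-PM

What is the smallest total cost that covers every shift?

Choose Nico and Gio: together they cover Wed-PM, Tue-PM, Fri-AM, Mon-PM — every shift.
Total cost: 14 + 7 = 21.

21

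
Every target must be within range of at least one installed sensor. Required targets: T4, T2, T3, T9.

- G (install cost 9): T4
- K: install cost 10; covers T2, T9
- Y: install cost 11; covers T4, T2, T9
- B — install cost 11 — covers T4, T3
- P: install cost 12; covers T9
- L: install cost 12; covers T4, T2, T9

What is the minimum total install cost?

21

The greedy cost-per-new-target heuristic would pick Y and B for 22, but a cheaper cover exists.
Choose K and B: together they cover T4, T2, T3, T9 — every target.
Total install cost: 10 + 11 = 21.
No cover costs less than 21.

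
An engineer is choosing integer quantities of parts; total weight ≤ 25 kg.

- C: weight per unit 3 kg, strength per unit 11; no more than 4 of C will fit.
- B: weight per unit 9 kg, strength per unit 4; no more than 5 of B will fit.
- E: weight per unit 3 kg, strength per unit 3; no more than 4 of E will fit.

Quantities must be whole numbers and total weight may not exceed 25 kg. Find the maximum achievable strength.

56

C has the best ratio (11/3); taking only C gives at most 4×11 = 44 (stopped by the supply cap of 4).
Mixing does better — 4×C and 4×E: weight 24 ≤ 25, strength 4·11 + 4·3 = 56.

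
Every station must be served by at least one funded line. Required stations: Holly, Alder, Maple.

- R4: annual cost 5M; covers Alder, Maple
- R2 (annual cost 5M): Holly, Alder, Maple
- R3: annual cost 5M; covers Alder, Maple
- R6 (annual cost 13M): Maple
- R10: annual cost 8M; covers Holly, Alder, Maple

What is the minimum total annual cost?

5

R2 alone covers Holly, Alder, Maple — every station.
Total annual cost: 5.
No cover costs less than 5.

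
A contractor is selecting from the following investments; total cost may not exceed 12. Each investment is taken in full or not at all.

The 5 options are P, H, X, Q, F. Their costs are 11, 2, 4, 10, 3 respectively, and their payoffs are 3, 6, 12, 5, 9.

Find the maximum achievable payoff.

H + X + F: cost 2 + 4 + 3 = 9 ≤ 12, payoff 6 + 12 + 9 = 27.
H + X: cost 2 + 4 = 6 ≤ 12, payoff 6 + 12 = 18.
X + F: cost 4 + 3 = 7 ≤ 12, payoff 12 + 9 = 21.
Best is H, X, and F with total payoff 27.

27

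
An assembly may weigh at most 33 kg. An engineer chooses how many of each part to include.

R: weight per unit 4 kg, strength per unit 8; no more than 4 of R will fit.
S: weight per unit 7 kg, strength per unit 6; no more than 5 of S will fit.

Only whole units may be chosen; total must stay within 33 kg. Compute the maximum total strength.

Take 4×R and 2×S: weight 30 ≤ 33, strength 4·8 + 2·6 = 44.
R has the best ratio (8/4) and is taken to its limit of 4; remaining capacity is filled optimally with the others.

44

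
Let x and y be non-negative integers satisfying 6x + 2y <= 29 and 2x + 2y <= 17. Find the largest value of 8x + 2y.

Relaxing integrality, the LP optimum is 38.67 at (x,y) = (4.83, 0), which is not an integer point.
(x,y)=(4,2): 6·4+2·2=28≤29, 2·4+2·2=12≤17, objective 36.
(x,y)=(4,1): 6·4+2·1=26≤29, 2·4+2·1=10≤17, objective 34.
(x,y)=(4,0): 6·4+2·0=24≤29, 2·4+2·0=8≤17, objective 32.
(x,y)=(3,3): 6·3+2·3=24≤29, 2·3+2·3=12≤17, objective 30.
No feasible integer point exceeds 36.

36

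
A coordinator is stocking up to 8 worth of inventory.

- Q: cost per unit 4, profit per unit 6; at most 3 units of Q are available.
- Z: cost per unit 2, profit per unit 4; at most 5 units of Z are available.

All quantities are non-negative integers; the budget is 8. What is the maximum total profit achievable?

This is a bounded integer knapsack.
Z has the best ratio (4/2); taking only Z gives at most 4×4 = 16 (stopped by the cost limit).
Optimal: 4×Z: cost 8 ≤ 8, profit 4·4 = 16.

16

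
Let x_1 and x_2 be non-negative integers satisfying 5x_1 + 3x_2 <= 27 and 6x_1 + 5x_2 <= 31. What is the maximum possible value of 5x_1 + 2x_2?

Relaxing integrality, the LP optimum is 25.83 at (x_1,x_2) = (5.17, 0), which is not an integer point.
(x_1,x_2)=(5,0): 5·5+3·0=25≤27, 6·5+5·0=30≤31, objective 25.
(x_1,x_2)=(4,1): 5·4+3·1=23≤27, 6·4+5·1=29≤31, objective 22.
(x_1,x_2)=(4,0): 5·4+3·0=20≤27, 6·4+5·0=24≤31, objective 20.
Maximum is 25 at (x_1,x_2)=(5,0).

25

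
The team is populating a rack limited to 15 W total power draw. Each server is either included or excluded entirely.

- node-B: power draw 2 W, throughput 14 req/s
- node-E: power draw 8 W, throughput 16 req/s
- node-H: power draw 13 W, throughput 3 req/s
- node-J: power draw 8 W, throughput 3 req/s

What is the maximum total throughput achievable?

30

Take node-B and node-E: power draw 2 + 8 = 10 ≤ 15, throughput 14 + 16 = 30.
No other feasible combination does better.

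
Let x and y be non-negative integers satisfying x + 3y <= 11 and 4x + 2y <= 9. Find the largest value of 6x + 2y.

12

(x,y)=(2,0): 1·2+3·0=2≤11, 4·2+2·0=8≤9, objective 12.
(x,y)=(1,1): 1·1+3·1=4≤11, 4·1+2·1=6≤9, objective 8.
(x,y)=(1,0): 1·1+3·0=1≤11, 4·1+2·0=4≤9, objective 6.
Maximum is 12 at (x,y)=(2,0).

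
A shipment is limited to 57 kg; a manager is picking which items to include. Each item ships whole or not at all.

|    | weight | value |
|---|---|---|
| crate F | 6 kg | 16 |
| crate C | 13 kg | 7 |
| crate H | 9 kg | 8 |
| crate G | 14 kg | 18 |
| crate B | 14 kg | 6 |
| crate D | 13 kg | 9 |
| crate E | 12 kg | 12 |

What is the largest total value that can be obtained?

Allowing fractional choices, the relaxed optimum would be about 64.6, but items are indivisible.
crate F + crate H + crate G + crate D + crate E: weight 6 + 9 + 14 + 13 + 12 = 54 ≤ 57, value 16 + 8 + 18 + 9 + 12 = 63.
crate F + crate H + crate G + crate B + crate E: weight 6 + 9 + 14 + 14 + 12 = 55 ≤ 57, value 16 + 8 + 18 + 6 + 12 = 60.
crate F + crate C + crate H + crate G + crate E: weight 6 + 13 + 9 + 14 + 12 = 54 ≤ 57, value 16 + 7 + 8 + 18 + 12 = 61.
Best is crate F, crate H, crate G, crate D, and crate E with total value 63.

63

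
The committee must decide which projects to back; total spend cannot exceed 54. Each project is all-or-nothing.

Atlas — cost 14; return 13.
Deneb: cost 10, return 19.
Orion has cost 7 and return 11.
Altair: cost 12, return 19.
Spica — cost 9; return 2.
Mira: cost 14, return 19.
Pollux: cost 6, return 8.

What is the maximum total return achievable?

76

Take Deneb, Orion, Altair, Mira, and Pollux: cost 10 + 7 + 12 + 14 + 6 = 49 ≤ 54, return 19 + 11 + 19 + 19 + 8 = 76.
No other feasible combination does better.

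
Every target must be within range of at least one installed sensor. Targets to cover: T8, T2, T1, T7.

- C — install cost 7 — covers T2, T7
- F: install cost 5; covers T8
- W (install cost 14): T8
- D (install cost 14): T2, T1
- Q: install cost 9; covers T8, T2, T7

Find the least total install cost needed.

Choose D and Q: together they cover T8, T2, T1, T7 — every target.
Total install cost: 14 + 9 = 23.
No cover costs less than 23.

23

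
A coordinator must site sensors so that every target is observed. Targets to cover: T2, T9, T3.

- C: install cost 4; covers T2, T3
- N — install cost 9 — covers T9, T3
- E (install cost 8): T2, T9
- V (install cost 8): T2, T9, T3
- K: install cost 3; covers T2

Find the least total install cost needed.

8

The greedy cost-per-new-target heuristic would pick C and E for 12, but a cheaper cover exists.
V alone covers T2, T9, T3 — every target.
Total install cost: 8.
No cover costs less than 8.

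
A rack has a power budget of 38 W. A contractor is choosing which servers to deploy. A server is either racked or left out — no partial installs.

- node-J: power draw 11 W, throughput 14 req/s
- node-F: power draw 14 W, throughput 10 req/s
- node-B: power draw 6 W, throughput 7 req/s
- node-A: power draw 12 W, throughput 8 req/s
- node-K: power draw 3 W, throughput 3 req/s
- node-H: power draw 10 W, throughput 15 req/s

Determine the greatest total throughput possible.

Allowing fractional choices, the relaxed optimum would be about 44.7, but servers are indivisible.
node-J + node-B + node-K + node-H: power draw 11 + 6 + 3 + 10 = 30 ≤ 38, throughput 14 + 7 + 3 + 15 = 39.
node-J + node-F + node-K + node-H: power draw 11 + 14 + 3 + 10 = 38 ≤ 38, throughput 14 + 10 + 3 + 15 = 42.
node-J + node-A + node-K + node-H: power draw 11 + 12 + 3 + 10 = 36 ≤ 38, throughput 14 + 8 + 3 + 15 = 40.
Best is node-J, node-F, node-K, and node-H with total throughput 42.

42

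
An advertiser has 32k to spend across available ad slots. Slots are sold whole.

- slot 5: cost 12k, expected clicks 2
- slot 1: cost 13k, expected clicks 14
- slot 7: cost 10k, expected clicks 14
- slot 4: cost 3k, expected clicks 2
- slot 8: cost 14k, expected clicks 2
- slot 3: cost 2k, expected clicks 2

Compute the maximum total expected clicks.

This is a 0-1 knapsack instance.
Take slot 1, slot 7, slot 4, and slot 3: cost 13 + 10 + 3 + 2 = 28 ≤ 32, expected clicks 14 + 14 + 2 + 2 = 32.
No other feasible combination does better.

32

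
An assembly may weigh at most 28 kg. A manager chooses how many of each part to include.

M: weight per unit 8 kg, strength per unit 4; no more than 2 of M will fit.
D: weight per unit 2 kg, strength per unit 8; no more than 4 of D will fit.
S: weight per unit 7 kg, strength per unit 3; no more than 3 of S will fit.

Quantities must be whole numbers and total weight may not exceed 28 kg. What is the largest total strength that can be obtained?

2×M and 4×D: weight 24 ≤ 28, strength 2·4 + 4·8 = 40.
1×M, 4×D, and 1×S: weight 23 ≤ 28, strength 1·4 + 4·8 + 1·3 = 39.
Best is 40.

40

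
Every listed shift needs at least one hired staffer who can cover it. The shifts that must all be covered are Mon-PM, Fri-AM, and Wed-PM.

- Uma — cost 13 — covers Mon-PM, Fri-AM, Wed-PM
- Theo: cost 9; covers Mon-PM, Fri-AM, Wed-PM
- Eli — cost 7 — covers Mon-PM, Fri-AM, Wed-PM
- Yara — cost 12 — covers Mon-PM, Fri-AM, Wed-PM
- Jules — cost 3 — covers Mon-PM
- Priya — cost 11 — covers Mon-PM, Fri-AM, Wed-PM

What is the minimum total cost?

7

Eli alone covers Mon-PM, Fri-AM, Wed-PM — every shift.
Total cost: 7.
No cover costs less than 7.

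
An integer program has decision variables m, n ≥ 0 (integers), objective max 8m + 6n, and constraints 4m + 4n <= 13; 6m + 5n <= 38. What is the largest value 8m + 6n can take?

(m,n)=(3,0): 4·3+4·0=12≤13, 6·3+5·0=18≤38, objective 24.
(m,n)=(2,1): 4·2+4·1=12≤13, 6·2+5·1=17≤38, objective 22.
(m,n)=(2,0): 4·2+4·0=8≤13, 6·2+5·0=12≤38, objective 16.
The best lattice point is (3,0), giving 24.

24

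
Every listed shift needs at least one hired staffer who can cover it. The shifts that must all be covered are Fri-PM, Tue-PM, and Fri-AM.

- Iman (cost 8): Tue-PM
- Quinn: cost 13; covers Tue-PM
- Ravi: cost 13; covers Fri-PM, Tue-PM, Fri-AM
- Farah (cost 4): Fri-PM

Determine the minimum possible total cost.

This is an integer covering problem.
Ravi alone covers Fri-PM, Tue-PM, Fri-AM — every shift.
Total cost: 13.

13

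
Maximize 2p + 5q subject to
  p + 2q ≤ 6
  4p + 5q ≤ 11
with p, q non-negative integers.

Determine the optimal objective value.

Relaxing integrality, the LP optimum is 11.00 at (p,q) = (0, 2.2), which is not an integer point.
(p,q)=(0,2): 1·0+2·2=4≤6, 4·0+5·2=10≤11, objective 10.
(p,q)=(1,1): 1·1+2·1=3≤6, 4·1+5·1=9≤11, objective 7.
(p,q)=(0,1): 1·0+2·1=2≤6, 4·0+5·1=5≤11, objective 5.
The best lattice point is (0,2), giving 10.

10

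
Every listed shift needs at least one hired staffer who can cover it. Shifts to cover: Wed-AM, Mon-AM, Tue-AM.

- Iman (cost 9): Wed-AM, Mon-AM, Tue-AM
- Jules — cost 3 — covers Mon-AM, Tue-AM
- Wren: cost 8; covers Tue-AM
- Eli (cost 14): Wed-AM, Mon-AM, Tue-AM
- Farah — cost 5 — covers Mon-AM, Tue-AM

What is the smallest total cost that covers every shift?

Iman alone covers Wed-AM, Mon-AM, Tue-AM — every shift.
Total cost: 9.

9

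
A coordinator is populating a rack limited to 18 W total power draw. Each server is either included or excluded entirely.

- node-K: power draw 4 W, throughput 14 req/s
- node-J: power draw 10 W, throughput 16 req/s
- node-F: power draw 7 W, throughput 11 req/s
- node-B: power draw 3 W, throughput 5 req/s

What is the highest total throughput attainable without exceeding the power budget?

35

Allowing fractional choices, the relaxed optimum would be about 36.6, but servers are indivisible.
node-K + node-J + node-B: power draw 4 + 10 + 3 = 17 ≤ 18, throughput 14 + 16 + 5 = 35.
node-K + node-F + node-B: power draw 4 + 7 + 3 = 14 ≤ 18, throughput 14 + 11 + 5 = 30.
node-K + node-J: power draw 4 + 10 = 14 ≤ 18, throughput 14 + 16 = 30.
Best is node-K, node-J, and node-B with total throughput 35.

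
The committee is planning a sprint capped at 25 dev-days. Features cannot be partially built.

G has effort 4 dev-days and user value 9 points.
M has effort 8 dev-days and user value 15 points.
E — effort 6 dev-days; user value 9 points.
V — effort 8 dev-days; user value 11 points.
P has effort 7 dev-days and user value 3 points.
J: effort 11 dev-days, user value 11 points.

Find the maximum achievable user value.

36

Allowing fractional choices, the relaxed optimum would be about 42.6, but features are indivisible.
G + M + E + P: effort 4 + 8 + 6 + 7 = 25 ≤ 25, user value 9 + 15 + 9 + 3 = 36.
G + M + V: effort 4 + 8 + 8 = 20 ≤ 25, user value 9 + 15 + 11 = 35.
Best is G, M, E, and P with total user value 36.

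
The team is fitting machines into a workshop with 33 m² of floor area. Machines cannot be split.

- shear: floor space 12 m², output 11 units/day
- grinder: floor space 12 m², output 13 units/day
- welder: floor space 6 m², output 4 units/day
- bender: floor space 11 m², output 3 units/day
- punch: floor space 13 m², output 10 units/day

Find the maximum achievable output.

28

Take shear, grinder, and welder: floor space 12 + 12 + 6 = 30 ≤ 33, output 11 + 13 + 4 = 28.
No other feasible combination does better.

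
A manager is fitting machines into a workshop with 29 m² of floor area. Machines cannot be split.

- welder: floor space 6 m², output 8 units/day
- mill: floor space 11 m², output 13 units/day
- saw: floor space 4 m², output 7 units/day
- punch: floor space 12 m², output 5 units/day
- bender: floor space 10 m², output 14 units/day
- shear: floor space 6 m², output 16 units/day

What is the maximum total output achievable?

45

This is a 0-1 knapsack instance.
Allowing fractional choices, the relaxed optimum would be about 48.5, but machines are indivisible.
mill + bender + shear: floor space 11 + 10 + 6 = 27 ≤ 29, output 13 + 14 + 16 = 43.
welder + mill + saw + shear: floor space 6 + 11 + 4 + 6 = 27 ≤ 29, output 8 + 13 + 7 + 16 = 44.
welder + saw + bender + shear: floor space 6 + 4 + 10 + 6 = 26 ≤ 29, output 8 + 7 + 14 + 16 = 45.
Best is welder, saw, bender, and shear with total output 45.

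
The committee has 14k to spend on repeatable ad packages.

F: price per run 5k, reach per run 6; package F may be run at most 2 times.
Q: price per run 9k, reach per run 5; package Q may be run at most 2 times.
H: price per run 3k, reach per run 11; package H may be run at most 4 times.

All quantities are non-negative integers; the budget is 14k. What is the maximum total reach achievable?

44

H has the best ratio (11/3); taking only H gives at most 4×11 = 44 (stopped by the price limit).
Optimal: 4×H: price 12 ≤ 14, reach 4·11 = 44.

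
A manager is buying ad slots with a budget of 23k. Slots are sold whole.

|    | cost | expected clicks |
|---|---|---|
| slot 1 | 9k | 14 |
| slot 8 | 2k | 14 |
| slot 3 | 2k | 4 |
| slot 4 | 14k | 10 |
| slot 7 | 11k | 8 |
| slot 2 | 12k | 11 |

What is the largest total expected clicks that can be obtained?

39

Allowing fractional choices, the relaxed optimum would be about 41.2, but ad slots are indivisible.
slot 1 + slot 8 + slot 2: cost 9 + 2 + 12 = 23 ≤ 23, expected clicks 14 + 14 + 11 = 39.
slot 1 + slot 8 + slot 7: cost 9 + 2 + 11 = 22 ≤ 23, expected clicks 14 + 14 + 8 = 36.
slot 1 + slot 8 + slot 3: cost 9 + 2 + 2 = 13 ≤ 23, expected clicks 14 + 14 + 4 = 32.
Best is slot 1, slot 8, and slot 2 with total expected clicks 39.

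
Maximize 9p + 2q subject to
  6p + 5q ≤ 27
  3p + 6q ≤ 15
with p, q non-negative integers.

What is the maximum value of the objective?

(p,q)=(4,0) is feasible, giving 36.
(p,q)=(3,1) is feasible, giving 29.
(p,q)=(3,0) is feasible, giving 27.
Maximum is 36 at (p,q)=(4,0).

36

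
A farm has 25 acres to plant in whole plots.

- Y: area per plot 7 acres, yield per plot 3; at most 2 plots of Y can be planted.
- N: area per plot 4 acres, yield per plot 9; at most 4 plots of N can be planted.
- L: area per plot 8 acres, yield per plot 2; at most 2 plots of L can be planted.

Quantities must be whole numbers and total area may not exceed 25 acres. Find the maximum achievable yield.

N has the best ratio (9/4); taking only N gives at most 4×9 = 36 (stopped by the supply cap of 4).
Mixing does better — 1×Y and 4×N: area 23 ≤ 25, yield 1·3 + 4·9 = 39.

39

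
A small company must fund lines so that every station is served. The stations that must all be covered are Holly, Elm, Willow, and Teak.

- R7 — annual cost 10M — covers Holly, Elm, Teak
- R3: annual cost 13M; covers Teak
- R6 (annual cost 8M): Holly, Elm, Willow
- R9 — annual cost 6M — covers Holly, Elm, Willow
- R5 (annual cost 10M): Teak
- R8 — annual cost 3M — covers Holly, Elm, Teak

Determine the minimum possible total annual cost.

Choose R9 and R8: together they cover Holly, Elm, Willow, Teak — every station.
Total annual cost: 6 + 3 = 9.

9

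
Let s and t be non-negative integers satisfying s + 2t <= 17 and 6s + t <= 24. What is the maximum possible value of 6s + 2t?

(s,t)=(3,6): 1·3+2·6=15≤17, 6·3+1·6=24≤24, objective 30.
(s,t)=(3,5): 1·3+2·5=13≤17, 6·3+1·5=23≤24, objective 28.
(s,t)=(2,7): 1·2+2·7=16≤17, 6·2+1·7=19≤24, objective 26.
(s,t)=(2,6): 1·2+2·6=14≤17, 6·2+1·6=18≤24, objective 24.
No feasible integer point exceeds 30.

30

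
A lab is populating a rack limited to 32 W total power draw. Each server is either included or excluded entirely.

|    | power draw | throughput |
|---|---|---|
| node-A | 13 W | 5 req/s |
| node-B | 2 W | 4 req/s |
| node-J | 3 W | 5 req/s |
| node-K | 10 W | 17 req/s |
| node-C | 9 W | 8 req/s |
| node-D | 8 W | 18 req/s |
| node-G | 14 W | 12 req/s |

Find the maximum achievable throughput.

52

Treat it as a binary knapsack problem.
Take node-B, node-J, node-K, node-C, and node-D: power draw 2 + 3 + 10 + 9 + 8 = 32 ≤ 32, throughput 4 + 5 + 17 + 8 + 18 = 52.
No other feasible combination does better.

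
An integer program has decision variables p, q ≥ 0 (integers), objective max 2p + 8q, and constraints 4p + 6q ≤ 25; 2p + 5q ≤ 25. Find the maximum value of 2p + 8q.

(p,q)=(0,4) is feasible, giving 32.
(p,q)=(1,3) is feasible, giving 26.
Maximum is 32 at (p,q)=(0,4).

32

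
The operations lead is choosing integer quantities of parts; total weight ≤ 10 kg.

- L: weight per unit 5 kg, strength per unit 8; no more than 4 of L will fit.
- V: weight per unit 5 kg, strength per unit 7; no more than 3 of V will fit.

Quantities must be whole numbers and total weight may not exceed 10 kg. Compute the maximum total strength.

Take 2×L: weight 10 ≤ 10, strength 2·8 = 16.
No other integer combination yields more.

16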